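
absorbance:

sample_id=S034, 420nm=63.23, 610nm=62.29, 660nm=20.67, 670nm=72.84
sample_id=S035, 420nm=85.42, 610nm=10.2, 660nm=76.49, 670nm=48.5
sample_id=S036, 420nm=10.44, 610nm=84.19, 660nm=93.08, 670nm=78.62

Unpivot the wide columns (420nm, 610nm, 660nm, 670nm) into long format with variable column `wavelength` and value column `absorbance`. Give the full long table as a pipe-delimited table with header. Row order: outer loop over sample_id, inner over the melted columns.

| sample_id | wavelength | absorbance |
| S034 | 420nm | 63.23 |
| S034 | 610nm | 62.29 |
| S034 | 660nm | 20.67 |
| S034 | 670nm | 72.84 |
| S035 | 420nm | 85.42 |
| S035 | 610nm | 10.2 |
| S035 | 660nm | 76.49 |
| S035 | 670nm | 48.5 |
| S036 | 420nm | 10.44 |
| S036 | 610nm | 84.19 |
| S036 | 660nm | 93.08 |
| S036 | 670nm | 78.62 |

Each (sample_id, column) pair becomes one row: 3 × 4 = 12 rows.
For example, (S034, 420nm) → absorbance=63.23.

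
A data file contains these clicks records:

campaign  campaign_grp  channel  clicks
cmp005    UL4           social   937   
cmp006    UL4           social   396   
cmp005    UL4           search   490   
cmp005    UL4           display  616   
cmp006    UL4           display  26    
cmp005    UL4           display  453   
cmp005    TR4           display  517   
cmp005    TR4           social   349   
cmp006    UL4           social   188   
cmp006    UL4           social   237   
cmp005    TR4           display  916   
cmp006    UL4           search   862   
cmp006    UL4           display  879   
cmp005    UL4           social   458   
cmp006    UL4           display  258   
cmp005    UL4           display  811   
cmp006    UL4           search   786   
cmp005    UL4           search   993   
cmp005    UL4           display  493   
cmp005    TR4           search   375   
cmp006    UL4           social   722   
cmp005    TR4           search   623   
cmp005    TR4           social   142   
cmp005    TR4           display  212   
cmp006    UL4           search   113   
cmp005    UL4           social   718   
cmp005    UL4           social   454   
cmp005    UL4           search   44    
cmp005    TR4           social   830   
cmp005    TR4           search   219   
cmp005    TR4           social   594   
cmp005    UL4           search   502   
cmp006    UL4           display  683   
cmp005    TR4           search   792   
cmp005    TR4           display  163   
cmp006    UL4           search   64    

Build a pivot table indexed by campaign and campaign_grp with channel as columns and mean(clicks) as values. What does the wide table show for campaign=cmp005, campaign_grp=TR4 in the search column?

502.25

Rows with campaign=cmp005, campaign_grp=TR4 and channel=search: clicks values are 375, 623, 219, 792.
(375 + 623 + 219 + 792) / 4 = 502.25.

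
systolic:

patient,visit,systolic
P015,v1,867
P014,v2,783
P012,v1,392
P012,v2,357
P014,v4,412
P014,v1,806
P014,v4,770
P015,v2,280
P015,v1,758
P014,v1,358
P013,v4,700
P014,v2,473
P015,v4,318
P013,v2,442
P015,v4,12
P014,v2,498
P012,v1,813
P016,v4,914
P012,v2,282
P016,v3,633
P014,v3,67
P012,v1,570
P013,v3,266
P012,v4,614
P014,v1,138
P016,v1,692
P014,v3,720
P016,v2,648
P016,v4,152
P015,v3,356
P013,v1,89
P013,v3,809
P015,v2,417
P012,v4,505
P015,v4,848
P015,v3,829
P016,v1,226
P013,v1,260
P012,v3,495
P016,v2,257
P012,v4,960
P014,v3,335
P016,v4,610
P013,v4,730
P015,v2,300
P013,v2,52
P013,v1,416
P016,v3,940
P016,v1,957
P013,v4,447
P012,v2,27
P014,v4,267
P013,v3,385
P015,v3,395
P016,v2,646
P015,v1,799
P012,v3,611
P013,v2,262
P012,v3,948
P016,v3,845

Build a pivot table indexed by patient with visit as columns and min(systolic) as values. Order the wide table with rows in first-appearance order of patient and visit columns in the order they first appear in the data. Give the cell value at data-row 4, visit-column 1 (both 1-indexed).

89

With rows in first-appearance order of patient, row 4 is patient=P013. visit columns in first-appearance order: v1, v2, v4, v3; column 1 is v1.
Long rows with patient=P013, visit=v1: min(89, 260, 416) = 89.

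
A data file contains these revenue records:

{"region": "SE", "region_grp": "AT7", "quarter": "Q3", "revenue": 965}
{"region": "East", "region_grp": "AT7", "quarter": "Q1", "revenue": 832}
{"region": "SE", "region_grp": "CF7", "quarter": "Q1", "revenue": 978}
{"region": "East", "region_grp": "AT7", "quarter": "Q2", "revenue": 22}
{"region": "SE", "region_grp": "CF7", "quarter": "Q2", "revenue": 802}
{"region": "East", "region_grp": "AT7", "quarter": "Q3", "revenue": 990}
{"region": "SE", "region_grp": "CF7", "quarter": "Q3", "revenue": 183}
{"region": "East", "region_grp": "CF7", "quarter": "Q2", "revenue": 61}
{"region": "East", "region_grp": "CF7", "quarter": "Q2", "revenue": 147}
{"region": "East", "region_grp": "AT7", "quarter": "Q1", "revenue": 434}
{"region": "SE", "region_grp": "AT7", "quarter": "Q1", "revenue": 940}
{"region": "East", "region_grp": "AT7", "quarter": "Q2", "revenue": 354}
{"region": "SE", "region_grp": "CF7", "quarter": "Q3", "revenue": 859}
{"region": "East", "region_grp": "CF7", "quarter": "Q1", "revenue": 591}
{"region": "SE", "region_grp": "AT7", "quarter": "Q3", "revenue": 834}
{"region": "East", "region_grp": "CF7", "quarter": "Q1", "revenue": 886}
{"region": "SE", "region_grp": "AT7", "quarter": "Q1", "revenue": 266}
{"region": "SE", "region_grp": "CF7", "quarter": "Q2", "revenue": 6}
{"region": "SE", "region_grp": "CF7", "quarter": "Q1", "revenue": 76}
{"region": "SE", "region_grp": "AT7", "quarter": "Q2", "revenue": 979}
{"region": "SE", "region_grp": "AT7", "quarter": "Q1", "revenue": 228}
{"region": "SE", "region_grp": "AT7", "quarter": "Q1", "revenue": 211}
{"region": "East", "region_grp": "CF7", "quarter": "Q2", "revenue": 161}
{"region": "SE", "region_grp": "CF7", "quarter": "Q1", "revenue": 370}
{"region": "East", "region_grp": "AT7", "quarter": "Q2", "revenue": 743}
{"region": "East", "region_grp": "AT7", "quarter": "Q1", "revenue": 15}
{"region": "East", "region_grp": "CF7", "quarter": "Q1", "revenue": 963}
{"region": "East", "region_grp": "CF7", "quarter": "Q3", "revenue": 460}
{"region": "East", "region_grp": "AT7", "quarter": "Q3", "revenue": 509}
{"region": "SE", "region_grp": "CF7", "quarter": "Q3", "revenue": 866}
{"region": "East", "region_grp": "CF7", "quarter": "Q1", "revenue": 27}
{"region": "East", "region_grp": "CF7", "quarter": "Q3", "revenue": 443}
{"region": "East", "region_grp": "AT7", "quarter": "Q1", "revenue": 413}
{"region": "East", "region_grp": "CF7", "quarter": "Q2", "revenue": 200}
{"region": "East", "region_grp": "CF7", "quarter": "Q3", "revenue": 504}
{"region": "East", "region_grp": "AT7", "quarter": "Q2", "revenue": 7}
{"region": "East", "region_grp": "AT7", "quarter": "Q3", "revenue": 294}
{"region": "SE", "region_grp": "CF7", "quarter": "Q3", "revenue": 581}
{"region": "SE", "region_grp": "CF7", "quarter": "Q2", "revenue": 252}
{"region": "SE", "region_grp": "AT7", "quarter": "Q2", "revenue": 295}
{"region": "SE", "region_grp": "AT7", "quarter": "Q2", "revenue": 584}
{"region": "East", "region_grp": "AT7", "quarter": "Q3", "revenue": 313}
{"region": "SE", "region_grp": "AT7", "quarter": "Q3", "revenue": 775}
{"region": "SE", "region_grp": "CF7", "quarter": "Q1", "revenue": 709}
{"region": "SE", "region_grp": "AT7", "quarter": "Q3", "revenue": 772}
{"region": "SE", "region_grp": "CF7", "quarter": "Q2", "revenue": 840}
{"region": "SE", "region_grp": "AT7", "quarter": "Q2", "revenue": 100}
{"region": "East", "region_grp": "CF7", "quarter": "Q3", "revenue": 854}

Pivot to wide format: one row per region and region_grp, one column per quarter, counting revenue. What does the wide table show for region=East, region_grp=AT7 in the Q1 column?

Rows with region=East, region_grp=AT7 and quarter=Q1: revenue values are 832, 434, 15, 413.
4 rows match — count = 4.

4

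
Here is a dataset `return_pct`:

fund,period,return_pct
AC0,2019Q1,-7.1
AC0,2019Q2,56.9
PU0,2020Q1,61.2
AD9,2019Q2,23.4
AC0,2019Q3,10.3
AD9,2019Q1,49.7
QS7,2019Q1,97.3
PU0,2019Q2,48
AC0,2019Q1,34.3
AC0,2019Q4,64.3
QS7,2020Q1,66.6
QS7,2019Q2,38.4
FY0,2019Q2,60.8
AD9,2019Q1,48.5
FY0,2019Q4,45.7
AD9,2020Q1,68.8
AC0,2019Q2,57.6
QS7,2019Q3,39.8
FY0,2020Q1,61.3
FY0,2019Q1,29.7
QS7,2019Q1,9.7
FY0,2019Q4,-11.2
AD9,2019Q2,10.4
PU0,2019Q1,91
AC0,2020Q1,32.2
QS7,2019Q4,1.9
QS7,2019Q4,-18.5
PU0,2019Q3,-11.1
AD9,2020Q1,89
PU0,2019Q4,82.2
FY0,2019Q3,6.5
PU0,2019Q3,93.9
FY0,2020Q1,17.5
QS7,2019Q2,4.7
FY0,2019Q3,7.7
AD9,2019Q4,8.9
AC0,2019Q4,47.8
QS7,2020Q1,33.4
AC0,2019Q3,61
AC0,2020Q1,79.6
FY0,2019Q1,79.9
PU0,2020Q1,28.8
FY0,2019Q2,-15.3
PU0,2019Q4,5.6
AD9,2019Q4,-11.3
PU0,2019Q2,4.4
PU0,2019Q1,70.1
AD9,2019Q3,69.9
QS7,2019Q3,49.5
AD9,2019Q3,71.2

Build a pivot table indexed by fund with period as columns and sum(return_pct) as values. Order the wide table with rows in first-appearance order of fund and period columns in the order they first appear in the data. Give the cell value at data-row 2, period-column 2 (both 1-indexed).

52.4

With rows in first-appearance order of fund, row 2 is fund=PU0. period columns in first-appearance order: 2019Q1, 2019Q2, 2020Q1, 2019Q3, 2019Q4; column 2 is 2019Q2.
Long rows with fund=PU0, period=2019Q2: 48 + 4.4 = 52.4.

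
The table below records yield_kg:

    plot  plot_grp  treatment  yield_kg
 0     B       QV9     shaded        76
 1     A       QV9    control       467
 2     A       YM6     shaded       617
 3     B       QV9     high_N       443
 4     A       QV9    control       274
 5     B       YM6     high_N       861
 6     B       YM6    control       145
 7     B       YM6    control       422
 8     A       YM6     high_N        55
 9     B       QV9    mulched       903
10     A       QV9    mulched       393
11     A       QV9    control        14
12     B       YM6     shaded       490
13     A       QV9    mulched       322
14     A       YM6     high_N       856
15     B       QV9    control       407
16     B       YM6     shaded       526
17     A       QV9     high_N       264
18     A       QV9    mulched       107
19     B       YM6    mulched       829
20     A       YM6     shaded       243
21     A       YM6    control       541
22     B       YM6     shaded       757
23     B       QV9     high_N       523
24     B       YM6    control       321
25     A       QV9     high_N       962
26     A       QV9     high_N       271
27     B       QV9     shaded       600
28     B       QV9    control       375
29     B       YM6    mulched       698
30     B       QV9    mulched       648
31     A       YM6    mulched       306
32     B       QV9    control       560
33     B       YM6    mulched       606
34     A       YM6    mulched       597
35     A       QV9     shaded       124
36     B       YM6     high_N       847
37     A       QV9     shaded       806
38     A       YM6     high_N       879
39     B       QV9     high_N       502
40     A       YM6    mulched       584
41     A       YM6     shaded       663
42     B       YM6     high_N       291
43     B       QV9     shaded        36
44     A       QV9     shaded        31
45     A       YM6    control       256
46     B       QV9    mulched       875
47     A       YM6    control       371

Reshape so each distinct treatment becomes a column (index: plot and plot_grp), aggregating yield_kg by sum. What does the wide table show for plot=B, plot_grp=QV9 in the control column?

Rows with plot=B, plot_grp=QV9 and treatment=control: yield_kg values are 407, 375, 560.
407 + 375 + 560 = 1342.

1342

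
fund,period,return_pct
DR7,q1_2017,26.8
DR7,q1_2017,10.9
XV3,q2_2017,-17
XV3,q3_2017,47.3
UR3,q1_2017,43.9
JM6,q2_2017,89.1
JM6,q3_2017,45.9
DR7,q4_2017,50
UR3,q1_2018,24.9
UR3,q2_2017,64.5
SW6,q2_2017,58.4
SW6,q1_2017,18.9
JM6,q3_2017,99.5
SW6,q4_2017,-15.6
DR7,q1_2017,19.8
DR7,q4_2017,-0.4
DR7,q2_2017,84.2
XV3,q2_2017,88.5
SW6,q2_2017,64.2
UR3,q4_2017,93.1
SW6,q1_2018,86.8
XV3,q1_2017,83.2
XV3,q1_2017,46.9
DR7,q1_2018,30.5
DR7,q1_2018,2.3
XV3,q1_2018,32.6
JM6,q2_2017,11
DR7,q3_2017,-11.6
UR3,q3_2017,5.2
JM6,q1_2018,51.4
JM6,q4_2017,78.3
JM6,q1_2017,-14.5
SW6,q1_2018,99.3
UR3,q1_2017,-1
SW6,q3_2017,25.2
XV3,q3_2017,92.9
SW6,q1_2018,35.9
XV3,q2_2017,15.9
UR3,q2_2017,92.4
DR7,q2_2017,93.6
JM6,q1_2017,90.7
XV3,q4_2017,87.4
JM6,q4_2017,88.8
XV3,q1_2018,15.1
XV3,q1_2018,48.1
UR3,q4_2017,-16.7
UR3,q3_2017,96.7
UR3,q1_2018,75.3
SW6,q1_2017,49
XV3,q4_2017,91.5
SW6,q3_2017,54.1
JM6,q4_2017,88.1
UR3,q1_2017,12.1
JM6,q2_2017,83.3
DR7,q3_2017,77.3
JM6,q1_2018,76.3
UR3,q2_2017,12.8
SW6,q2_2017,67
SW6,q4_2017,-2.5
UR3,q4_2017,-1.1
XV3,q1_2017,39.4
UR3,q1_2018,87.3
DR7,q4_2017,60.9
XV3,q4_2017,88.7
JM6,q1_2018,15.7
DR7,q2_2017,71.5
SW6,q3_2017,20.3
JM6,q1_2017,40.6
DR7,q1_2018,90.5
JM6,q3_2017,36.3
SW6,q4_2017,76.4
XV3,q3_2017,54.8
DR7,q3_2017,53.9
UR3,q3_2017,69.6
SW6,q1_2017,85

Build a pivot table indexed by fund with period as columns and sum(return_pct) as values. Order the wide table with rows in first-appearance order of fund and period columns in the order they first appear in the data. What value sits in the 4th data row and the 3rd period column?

181.7

With rows in first-appearance order of fund, row 4 is fund=JM6. period columns in first-appearance order: q1_2017, q2_2017, q3_2017, q4_2017, q1_2018; column 3 is q3_2017.
Long rows with fund=JM6, period=q3_2017: 45.9 + 99.5 + 36.3 = 181.7.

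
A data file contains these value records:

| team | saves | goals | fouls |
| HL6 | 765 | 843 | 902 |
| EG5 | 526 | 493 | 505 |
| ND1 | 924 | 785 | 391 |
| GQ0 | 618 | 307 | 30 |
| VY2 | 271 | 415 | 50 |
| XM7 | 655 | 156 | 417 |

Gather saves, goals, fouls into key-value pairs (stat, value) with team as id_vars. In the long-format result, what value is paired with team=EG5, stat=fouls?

Unpivoting turns each (team, wide-column) pair into one long row.
The wide cell at row EG5, column fouls holds 505, so the long row (EG5, fouls) has value=505.

505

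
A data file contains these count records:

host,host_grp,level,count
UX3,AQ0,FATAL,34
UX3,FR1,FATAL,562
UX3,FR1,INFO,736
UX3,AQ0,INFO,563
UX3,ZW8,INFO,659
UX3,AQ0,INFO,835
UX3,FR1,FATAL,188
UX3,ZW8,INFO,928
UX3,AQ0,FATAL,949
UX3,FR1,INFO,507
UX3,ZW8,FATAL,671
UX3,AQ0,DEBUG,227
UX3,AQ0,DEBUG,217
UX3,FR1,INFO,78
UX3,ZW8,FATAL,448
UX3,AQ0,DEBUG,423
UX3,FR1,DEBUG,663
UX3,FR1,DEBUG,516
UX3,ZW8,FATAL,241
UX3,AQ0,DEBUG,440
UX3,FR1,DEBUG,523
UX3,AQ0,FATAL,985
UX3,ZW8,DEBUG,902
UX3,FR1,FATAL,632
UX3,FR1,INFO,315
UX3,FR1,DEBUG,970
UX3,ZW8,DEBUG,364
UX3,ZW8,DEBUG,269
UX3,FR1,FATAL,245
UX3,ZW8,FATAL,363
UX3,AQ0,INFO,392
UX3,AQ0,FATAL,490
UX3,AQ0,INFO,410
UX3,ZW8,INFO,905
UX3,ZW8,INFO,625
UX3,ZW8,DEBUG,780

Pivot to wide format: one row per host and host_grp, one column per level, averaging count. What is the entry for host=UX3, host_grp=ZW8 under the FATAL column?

430.75

Rows with host=UX3, host_grp=ZW8 and level=FATAL: count values are 671, 448, 241, 363.
(671 + 448 + 241 + 363) / 4 = 430.75.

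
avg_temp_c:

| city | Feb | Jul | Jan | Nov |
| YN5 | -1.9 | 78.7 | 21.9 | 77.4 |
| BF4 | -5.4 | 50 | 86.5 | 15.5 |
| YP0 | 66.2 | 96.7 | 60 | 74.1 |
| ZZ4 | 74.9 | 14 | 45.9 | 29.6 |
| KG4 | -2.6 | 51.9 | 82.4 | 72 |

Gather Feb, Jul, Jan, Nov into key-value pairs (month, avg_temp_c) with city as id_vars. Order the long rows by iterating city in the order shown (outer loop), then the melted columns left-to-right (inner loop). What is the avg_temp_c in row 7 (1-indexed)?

86.5

20 rows total (5 × 4). Row 7: index ⌊(7-1)/4⌋ = 1 into city → BF4; (7-1) mod 4 = 2 into the melted columns → Jan.
So row 7 is (BF4, Jan, 86.5); avg_temp_c = 86.5.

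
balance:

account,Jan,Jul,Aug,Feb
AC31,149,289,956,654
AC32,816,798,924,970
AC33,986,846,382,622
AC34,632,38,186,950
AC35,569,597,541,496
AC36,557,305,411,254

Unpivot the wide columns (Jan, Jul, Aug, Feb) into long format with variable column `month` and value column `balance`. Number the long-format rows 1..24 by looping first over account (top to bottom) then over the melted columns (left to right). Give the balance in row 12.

622

24 rows total (6 × 4). Row 12: index ⌊(12-1)/4⌋ = 2 into account → AC33; (12-1) mod 4 = 3 into the melted columns → Feb.
So row 12 is (AC33, Feb, 622); balance = 622.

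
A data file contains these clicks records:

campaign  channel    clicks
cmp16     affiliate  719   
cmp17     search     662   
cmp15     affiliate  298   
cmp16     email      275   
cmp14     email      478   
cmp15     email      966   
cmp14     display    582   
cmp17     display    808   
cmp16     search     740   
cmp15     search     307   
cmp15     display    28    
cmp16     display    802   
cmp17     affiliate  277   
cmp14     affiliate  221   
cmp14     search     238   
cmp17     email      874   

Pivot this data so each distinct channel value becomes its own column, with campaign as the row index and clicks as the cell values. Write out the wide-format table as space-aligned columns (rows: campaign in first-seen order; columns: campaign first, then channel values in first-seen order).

Columns: campaign plus the 4 distinct channel values (affiliate, search, email, display).
For example, row cmp16 column affiliate takes clicks=719 from the long row (cmp16, affiliate).

campaign  affiliate  search  email  display
cmp16     719        740     275    802    
cmp17     277        662     874    808    
cmp15     298        307     966    28     
cmp14     221        238     478    582    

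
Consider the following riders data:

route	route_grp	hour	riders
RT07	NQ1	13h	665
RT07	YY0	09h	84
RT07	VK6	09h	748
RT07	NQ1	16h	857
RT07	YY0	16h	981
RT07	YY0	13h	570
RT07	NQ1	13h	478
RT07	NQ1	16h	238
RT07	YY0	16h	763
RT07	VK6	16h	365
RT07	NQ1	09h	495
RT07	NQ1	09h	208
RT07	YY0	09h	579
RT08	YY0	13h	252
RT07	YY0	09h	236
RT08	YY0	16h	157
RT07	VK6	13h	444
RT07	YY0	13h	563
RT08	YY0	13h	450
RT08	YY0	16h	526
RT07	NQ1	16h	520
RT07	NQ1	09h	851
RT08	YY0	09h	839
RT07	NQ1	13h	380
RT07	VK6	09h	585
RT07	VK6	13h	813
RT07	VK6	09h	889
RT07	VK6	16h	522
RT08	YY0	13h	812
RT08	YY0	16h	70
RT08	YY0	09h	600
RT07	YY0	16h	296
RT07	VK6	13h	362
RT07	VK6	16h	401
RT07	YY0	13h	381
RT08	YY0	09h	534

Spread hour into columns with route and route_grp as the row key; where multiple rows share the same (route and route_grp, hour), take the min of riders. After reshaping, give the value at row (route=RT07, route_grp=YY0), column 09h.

84

Rows with route=RT07, route_grp=YY0 and hour=09h: riders values are 84, 579, 236.
min(84, 579, 236) = 84.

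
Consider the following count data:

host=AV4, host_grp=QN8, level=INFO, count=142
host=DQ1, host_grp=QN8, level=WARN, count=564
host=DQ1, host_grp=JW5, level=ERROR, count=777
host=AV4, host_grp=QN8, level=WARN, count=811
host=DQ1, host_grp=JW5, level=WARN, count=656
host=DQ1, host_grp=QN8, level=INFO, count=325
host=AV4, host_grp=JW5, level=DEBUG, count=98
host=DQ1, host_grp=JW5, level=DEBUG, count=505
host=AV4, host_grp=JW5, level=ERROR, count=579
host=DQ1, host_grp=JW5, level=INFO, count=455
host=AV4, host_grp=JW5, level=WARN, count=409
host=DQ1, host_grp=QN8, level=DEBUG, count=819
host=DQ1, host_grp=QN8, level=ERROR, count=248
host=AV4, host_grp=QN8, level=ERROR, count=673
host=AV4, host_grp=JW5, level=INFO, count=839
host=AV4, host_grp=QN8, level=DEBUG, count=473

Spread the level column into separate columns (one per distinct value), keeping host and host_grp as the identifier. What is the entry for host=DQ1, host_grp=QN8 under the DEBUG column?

Wide layout: rows indexed by host and host_grp, columns are the 4 distinct level values (INFO, WARN, ERROR, DEBUG).
Cell (host=DQ1, host_grp=QN8, level=DEBUG) draws from the long row where host=DQ1, host_grp=QN8 and level=DEBUG, which has count=819.

819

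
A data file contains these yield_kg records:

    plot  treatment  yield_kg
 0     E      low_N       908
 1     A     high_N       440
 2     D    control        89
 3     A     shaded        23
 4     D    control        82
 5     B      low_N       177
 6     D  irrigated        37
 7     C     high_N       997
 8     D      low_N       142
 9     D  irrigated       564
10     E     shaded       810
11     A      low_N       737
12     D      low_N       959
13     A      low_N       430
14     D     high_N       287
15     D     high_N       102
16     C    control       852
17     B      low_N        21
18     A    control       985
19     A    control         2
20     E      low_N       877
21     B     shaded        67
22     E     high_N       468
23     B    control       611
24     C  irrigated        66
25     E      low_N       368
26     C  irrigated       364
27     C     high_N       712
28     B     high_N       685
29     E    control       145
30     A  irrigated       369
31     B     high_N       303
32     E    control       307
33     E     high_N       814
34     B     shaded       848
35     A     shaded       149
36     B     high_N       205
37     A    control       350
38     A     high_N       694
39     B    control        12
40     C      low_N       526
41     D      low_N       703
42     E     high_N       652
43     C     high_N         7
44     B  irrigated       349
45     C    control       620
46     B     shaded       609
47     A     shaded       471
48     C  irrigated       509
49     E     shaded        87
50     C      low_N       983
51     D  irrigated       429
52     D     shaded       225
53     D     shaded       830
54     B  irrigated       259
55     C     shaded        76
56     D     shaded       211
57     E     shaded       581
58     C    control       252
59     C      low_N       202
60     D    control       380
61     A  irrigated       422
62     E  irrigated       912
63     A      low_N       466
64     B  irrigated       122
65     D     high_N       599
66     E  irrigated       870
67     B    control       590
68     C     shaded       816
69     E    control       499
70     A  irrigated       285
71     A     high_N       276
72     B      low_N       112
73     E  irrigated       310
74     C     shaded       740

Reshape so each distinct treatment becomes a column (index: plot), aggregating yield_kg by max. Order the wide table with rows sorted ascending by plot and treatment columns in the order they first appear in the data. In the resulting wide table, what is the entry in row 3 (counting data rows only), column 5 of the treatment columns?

509

With rows sorted ascending by plot, row 3 is plot=C. treatment columns in first-appearance order: low_N, high_N, control, shaded, irrigated; column 5 is irrigated.
Long rows with plot=C, treatment=irrigated: max(66, 364, 509) = 509.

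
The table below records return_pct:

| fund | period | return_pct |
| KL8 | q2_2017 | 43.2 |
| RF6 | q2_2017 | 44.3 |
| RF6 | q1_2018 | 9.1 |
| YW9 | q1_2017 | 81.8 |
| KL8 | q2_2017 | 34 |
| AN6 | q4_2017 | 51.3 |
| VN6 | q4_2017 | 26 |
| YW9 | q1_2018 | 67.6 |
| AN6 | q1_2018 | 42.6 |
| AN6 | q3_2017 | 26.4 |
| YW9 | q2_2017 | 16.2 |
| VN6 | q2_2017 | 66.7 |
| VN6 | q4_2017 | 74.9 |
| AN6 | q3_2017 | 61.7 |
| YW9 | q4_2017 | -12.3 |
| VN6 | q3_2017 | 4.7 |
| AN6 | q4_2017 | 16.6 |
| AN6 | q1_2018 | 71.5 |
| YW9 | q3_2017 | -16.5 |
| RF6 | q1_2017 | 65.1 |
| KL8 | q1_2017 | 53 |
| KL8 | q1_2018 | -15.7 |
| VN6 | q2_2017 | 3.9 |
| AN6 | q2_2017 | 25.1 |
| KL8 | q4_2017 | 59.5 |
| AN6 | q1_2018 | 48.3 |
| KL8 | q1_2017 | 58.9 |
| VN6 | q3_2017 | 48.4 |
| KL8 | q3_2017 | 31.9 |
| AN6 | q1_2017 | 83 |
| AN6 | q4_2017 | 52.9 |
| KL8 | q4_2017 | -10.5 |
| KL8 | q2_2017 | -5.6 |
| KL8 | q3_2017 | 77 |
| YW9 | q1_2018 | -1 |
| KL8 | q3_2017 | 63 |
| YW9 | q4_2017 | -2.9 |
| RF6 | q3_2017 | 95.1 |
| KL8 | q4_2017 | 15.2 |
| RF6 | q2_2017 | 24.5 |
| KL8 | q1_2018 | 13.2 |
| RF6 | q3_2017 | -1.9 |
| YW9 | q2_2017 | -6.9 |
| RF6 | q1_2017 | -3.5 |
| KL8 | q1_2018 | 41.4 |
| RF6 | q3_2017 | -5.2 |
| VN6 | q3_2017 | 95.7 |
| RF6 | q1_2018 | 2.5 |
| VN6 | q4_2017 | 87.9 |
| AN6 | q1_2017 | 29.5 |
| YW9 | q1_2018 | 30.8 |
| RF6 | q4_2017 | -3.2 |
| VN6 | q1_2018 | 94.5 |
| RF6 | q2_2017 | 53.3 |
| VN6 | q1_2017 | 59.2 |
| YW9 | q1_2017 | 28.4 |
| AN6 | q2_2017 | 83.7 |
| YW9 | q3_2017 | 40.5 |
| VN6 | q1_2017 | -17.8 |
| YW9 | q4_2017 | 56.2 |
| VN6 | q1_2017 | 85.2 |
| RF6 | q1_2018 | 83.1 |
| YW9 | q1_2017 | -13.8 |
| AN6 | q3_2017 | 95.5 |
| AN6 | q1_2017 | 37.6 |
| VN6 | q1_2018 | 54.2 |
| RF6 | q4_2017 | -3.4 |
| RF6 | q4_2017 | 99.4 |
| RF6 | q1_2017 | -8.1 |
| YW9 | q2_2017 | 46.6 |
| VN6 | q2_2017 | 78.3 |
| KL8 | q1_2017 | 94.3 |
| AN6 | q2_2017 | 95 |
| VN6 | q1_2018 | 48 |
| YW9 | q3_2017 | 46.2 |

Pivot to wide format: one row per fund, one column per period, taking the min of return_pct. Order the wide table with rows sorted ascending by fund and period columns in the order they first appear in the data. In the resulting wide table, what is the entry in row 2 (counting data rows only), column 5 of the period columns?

31.9

With rows sorted ascending by fund, row 2 is fund=KL8. period columns in first-appearance order: q2_2017, q1_2018, q1_2017, q4_2017, q3_2017; column 5 is q3_2017.
Long rows with fund=KL8, period=q3_2017: min(31.9, 77, 63) = 31.9.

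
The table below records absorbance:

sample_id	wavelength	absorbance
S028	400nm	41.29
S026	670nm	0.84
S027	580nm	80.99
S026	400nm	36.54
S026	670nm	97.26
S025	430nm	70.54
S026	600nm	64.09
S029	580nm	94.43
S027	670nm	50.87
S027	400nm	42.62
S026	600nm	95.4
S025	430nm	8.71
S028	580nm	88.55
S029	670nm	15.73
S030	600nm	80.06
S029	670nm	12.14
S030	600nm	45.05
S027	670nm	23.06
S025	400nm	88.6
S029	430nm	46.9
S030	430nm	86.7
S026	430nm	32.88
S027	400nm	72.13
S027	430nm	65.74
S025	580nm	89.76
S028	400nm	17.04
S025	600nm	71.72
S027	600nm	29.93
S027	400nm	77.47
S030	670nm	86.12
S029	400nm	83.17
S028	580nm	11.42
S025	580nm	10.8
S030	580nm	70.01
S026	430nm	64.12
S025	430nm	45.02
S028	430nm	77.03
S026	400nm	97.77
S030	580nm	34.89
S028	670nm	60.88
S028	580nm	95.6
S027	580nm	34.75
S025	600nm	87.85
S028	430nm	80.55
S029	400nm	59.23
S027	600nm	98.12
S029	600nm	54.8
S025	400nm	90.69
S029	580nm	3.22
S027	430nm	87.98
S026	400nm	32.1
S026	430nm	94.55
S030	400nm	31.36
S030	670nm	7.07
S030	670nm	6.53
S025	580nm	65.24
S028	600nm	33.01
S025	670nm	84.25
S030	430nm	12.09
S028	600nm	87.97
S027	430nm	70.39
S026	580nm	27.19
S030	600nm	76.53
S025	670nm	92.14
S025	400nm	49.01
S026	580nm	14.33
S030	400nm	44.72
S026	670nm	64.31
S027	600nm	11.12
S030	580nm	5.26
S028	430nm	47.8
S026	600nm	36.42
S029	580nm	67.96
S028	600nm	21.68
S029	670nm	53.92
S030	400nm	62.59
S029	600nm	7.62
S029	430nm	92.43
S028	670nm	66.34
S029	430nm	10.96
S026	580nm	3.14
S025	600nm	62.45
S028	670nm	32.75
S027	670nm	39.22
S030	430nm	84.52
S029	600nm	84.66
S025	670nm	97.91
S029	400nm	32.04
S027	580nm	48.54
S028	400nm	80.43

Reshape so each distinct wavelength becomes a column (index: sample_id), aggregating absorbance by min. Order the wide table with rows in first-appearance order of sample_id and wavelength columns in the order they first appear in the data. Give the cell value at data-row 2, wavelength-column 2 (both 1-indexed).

With rows in first-appearance order of sample_id, row 2 is sample_id=S026. wavelength columns in first-appearance order: 400nm, 670nm, 580nm, 430nm, 600nm; column 2 is 670nm.
Long rows with sample_id=S026, wavelength=670nm: min(0.84, 97.26, 64.31) = 0.84.

0.84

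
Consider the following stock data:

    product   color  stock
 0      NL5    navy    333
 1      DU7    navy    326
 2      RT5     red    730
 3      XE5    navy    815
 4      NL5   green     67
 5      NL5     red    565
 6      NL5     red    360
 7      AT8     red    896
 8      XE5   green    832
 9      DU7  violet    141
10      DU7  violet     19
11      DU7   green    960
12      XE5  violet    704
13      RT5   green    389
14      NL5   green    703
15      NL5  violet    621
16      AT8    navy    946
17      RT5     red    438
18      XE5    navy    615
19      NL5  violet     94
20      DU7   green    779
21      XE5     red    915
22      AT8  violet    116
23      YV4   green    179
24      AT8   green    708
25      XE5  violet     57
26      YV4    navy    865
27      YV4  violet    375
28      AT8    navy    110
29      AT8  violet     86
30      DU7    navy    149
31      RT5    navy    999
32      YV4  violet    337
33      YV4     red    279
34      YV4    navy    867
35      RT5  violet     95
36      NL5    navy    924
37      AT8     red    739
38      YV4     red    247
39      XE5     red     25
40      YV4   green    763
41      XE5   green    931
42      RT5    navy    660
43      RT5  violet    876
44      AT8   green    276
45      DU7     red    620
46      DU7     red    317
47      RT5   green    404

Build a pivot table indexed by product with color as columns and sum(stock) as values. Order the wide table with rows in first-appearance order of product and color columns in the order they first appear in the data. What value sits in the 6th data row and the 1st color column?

With rows in first-appearance order of product, row 6 is product=YV4. color columns in first-appearance order: navy, red, green, violet; column 1 is navy.
Long rows with product=YV4, color=navy: 865 + 867 = 1732.

1732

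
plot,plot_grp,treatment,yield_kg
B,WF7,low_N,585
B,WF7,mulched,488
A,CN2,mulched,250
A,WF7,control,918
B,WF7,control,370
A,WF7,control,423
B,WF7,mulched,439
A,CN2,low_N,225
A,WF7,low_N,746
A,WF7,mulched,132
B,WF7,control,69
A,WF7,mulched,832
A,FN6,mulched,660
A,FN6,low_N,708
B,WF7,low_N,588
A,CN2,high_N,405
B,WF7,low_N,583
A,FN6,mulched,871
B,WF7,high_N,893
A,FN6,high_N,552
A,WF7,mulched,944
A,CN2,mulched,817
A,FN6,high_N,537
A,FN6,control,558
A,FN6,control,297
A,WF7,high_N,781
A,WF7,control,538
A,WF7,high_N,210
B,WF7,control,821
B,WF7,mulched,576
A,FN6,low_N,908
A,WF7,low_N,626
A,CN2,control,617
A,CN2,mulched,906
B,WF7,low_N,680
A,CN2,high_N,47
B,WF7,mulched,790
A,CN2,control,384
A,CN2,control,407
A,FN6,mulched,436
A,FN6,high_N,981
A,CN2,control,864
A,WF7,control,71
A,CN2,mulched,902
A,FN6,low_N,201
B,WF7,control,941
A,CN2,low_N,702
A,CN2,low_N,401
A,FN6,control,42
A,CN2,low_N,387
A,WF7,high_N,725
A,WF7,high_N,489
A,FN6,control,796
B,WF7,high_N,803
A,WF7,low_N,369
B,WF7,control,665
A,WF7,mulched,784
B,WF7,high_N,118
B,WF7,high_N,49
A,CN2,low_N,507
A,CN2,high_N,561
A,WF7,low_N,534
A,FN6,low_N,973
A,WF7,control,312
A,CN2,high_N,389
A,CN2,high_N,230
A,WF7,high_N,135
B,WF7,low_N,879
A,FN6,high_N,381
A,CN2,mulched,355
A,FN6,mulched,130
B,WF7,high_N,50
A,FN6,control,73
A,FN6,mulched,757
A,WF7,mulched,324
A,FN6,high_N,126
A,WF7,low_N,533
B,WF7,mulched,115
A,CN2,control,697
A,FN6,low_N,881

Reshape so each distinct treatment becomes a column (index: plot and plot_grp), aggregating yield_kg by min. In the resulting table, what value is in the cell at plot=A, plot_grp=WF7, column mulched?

132

Rows with plot=A, plot_grp=WF7 and treatment=mulched: yield_kg values are 132, 832, 944, 784, 324.
min(132, 832, 944, 784, 324) = 132.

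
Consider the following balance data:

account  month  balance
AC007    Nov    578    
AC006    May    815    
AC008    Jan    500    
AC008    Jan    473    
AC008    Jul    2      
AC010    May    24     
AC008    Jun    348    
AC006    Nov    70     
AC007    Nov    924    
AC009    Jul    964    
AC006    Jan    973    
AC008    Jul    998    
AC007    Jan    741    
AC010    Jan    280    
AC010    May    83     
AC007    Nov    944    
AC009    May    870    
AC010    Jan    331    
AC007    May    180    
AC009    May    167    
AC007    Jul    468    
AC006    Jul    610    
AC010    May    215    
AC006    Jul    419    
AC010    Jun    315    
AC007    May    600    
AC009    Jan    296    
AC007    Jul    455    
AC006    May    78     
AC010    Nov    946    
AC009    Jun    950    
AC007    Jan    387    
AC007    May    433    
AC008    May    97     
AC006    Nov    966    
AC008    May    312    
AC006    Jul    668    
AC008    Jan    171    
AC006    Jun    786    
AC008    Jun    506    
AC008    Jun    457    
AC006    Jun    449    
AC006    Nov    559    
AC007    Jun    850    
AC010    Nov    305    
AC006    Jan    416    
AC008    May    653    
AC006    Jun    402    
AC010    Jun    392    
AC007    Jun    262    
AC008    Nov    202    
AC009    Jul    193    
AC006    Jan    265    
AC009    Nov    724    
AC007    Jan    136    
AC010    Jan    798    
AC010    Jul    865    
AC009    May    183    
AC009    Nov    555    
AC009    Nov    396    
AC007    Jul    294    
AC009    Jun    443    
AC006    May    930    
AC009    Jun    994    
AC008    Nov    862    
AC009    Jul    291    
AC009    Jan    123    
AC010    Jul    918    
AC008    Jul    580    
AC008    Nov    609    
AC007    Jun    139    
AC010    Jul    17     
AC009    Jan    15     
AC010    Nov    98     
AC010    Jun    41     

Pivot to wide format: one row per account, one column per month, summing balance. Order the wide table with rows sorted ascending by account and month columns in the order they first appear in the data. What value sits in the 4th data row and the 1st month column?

With rows sorted ascending by account, row 4 is account=AC009. month columns in first-appearance order: Nov, May, Jan, Jul, Jun; column 1 is Nov.
Long rows with account=AC009, month=Nov: 724 + 555 + 396 = 1675.

1675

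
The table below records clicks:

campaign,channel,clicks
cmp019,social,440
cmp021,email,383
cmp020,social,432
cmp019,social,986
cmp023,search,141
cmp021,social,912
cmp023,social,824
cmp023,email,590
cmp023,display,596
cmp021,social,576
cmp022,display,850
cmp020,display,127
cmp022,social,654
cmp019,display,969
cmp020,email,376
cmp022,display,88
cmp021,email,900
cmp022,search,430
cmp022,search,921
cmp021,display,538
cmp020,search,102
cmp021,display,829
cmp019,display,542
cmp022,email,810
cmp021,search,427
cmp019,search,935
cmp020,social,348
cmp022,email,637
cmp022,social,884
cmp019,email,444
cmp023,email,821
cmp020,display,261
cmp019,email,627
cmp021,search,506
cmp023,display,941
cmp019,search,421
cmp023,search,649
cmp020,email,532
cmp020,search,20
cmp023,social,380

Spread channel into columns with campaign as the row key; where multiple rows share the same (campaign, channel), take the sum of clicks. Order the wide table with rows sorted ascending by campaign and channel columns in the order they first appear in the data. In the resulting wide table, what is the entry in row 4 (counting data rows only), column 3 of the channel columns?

1351

With rows sorted ascending by campaign, row 4 is campaign=cmp022. channel columns in first-appearance order: social, email, search, display; column 3 is search.
Long rows with campaign=cmp022, channel=search: 430 + 921 = 1351.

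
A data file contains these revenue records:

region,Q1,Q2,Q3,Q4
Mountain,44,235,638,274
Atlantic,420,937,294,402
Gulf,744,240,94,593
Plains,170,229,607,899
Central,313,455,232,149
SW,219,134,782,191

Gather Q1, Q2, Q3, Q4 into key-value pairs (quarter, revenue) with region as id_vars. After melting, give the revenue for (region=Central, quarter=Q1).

313

Unpivoting turns each (region, wide-column) pair into one long row.
The wide cell at row Central, column Q1 holds 313, so the long row (Central, Q1) has revenue=313.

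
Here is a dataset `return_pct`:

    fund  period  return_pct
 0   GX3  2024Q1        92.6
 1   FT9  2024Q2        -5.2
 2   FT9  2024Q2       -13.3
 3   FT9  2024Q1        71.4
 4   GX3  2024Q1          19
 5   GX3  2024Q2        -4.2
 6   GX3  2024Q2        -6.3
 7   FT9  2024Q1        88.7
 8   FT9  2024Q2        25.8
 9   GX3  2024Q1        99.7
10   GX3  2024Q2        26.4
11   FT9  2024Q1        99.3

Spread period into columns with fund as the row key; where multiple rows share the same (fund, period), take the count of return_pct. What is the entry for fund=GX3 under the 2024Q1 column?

3

Rows with fund=GX3 and period=2024Q1: return_pct values are 92.6, 19, 99.7.
3 rows match — count = 3.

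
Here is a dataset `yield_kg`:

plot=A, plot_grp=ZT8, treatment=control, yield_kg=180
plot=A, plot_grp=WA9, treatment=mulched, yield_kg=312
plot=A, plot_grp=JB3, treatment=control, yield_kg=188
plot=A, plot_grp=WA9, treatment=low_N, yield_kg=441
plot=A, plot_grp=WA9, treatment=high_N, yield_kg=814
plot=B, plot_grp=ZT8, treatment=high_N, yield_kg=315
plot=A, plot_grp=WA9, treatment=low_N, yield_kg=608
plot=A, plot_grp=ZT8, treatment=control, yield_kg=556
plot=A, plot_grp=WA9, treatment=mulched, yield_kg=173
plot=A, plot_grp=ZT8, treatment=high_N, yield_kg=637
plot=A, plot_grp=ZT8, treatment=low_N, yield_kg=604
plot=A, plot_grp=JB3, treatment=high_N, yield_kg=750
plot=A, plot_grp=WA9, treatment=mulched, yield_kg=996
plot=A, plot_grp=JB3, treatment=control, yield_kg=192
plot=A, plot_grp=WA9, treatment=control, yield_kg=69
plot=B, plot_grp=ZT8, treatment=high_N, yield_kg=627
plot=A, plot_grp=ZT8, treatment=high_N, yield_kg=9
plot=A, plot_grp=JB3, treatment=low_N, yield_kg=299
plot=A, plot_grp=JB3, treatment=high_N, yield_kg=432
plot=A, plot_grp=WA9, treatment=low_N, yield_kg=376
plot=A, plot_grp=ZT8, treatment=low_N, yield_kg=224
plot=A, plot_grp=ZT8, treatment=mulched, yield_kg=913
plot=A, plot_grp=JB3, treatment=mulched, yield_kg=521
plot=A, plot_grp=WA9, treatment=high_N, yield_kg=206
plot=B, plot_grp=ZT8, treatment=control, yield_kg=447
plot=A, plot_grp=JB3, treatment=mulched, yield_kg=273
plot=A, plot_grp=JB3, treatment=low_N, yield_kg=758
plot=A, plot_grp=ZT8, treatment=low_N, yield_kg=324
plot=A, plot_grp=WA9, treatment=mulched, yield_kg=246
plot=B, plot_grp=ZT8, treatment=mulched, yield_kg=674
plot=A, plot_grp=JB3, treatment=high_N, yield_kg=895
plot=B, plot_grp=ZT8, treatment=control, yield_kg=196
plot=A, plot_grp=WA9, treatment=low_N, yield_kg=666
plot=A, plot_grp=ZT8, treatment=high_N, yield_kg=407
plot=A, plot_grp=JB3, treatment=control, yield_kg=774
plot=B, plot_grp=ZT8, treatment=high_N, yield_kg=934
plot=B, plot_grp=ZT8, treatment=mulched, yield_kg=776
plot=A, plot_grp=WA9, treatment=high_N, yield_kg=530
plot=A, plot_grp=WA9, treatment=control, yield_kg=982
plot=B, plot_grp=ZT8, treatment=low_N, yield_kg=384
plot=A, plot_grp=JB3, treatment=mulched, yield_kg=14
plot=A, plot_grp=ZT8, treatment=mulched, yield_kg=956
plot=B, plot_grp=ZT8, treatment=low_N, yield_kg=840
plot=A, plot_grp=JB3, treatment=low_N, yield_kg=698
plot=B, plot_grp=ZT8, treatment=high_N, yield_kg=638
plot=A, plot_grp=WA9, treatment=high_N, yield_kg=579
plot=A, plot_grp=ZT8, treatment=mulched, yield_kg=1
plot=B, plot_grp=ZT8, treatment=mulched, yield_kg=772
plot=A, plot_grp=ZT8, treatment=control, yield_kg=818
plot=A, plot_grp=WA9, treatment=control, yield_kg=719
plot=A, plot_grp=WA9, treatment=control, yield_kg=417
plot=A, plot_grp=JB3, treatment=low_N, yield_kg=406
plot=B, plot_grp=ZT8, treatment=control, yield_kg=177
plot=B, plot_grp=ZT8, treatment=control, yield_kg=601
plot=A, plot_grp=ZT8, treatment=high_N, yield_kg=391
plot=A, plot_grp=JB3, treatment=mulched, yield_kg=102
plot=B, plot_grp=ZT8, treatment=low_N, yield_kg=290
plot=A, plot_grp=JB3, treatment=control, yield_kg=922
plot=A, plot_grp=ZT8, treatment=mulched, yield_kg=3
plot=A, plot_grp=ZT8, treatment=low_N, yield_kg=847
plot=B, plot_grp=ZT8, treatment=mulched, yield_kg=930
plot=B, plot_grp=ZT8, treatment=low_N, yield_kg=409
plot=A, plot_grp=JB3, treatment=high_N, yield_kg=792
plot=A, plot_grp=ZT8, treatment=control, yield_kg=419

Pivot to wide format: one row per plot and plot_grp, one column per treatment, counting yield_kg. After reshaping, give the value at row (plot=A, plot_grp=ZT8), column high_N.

Rows with plot=A, plot_grp=ZT8 and treatment=high_N: yield_kg values are 637, 9, 407, 391.
4 rows match — count = 4.

4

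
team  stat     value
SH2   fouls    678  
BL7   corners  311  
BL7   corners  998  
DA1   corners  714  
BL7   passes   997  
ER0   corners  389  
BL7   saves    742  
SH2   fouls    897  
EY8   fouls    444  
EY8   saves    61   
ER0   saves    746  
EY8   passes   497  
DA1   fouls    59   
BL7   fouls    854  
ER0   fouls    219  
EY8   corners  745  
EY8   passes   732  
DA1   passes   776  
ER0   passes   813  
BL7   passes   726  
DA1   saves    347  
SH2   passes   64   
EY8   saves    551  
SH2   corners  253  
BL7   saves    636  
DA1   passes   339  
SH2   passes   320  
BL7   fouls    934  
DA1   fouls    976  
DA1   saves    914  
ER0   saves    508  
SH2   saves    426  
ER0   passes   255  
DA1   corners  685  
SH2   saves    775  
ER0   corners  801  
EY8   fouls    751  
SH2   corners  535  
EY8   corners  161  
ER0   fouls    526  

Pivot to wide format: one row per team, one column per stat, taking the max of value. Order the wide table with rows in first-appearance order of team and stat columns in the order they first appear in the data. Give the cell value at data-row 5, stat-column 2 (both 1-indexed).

With rows in first-appearance order of team, row 5 is team=EY8. stat columns in first-appearance order: fouls, corners, passes, saves; column 2 is corners.
Long rows with team=EY8, stat=corners: max(745, 161) = 745.

745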